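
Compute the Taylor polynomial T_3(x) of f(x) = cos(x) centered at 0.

Use the known series and substitute for the argument.
f(0) = 1
f′(0) = 0
f′′(0) = -1
f′′′(0) = 0
The Taylor polynomial is Σ f^(k)(0)/k! · x^k.

1 - x^2/2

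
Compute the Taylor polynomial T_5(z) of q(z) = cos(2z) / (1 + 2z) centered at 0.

Multiply the two series term by term and collect like powers.
[z^0] = 1;  [z^1] = -2;  [z^2] = 2;  [z^3] = -4;  [z^4] = 26/3;  [z^5] = -52/3.

-52*z^5/3 + 26*z^4/3 - 4*z^3 + 2*z^2 - 2*z + 1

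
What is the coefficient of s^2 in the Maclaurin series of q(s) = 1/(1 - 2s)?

4

[s^0] = 1;  [s^1] = 2;  [s^2] = 4.
So c_2 = q′′(0)/2! = 4.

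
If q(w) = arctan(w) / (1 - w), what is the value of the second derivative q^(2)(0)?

2

Use 1/(1 - r) = Σ r^k on the denominator, then take the Cauchy product.
The coefficient of w^2 in the expansion is 1, so q′′(0) = 2! * (1) = 2.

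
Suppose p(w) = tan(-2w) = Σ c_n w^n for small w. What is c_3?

Compute the successive derivatives at the expansion point and divide by k!.
p(0) = 0
p′(0) = -2
p′′(0) = 0
p′′′(0) = -16
Then c_k = p^(k)(0)/k! gives each Taylor coefficient.

-8/3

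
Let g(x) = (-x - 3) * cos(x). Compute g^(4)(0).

-3

Shift and add copies of the series according to the polynomial's terms.
The coefficient of x^4 in the expansion is -1/8, so g^(4)(0) = 4! * (-1/8) = -3.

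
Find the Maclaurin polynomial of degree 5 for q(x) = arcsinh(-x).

-3*x^5/40 + x^3/6 - x

Apply the Taylor formula c_k = f^(k)(a)/k!.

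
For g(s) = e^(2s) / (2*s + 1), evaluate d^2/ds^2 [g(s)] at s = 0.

Expand 1/(denominator) as a geometric series and multiply by the numerator's series.
The coefficient of s^2 in the expansion is 2, so g′′(0) = 2! * (2) = 4.

4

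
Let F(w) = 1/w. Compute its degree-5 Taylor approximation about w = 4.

-(w - 4)^5/4096 + (w - 4)^4/1024 - (w - 4)^3/256 + (w - 4)^2/64 - (w - 4)/16 + 1/4

Differentiate repeatedly and evaluate at the center.
[(w - 4)^0] = 1/4;  [(w - 4)^1] = -1/16;  [(w - 4)^2] = 1/64;  [(w - 4)^3] = -1/256;  [(w - 4)^4] = 1/1024;  [(w - 4)^5] = -1/4096.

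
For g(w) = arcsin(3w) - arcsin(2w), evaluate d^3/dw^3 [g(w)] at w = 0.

19

Add the two expansions coefficient-wise.
The coefficient of w^3 in the expansion is 19/6, so g′′′(0) = 3! * (19/6) = 19.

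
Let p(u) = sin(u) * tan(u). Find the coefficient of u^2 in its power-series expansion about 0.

Multiply the two series term by term and collect like powers.

1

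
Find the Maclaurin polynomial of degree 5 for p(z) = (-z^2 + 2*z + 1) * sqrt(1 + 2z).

Distribute the polynomial across the series and collect like powers.
p(0) = 1
p′(0) = 3
p′′(0) = 1
p′′′(0) = -9
p^(4)(0) = 21
p^(5)(0) = -105
The Taylor polynomial is Σ p^(k)(0)/k! · z^k.

-7*z^5/8 + 7*z^4/8 - 3*z^3/2 + z^2/2 + 3*z + 1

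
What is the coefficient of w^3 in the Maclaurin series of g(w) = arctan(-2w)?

8/3

Use the known series and substitute for the argument.
[w^0] = 0;  [w^1] = -2;  [w^2] = 0;  [w^3] = 8/3.
So c_3 = g′′′(0)/3! = 8/3.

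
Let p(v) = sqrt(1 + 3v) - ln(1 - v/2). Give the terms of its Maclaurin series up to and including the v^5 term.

Expand each term separately and add.

8513*v^5/1280 - 403*v^4/128 + 83*v^3/48 - v^2 + 2*v + 1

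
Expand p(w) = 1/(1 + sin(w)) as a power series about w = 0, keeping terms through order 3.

-5*w^3/6 + w^2 - w + 1

Plug the Maclaurin series of the inner function into that of the outer and collect terms.
[w^0] = 1;  [w^1] = -1;  [w^2] = 1;  [w^3] = -5/6.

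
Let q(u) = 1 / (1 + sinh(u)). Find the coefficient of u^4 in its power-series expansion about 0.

4/3

Write 1/(1+u) = 1 - u + u^2 - u^3 + ... and substitute the series for u.
q(0) = 1
q′(0) = -1
q′′(0) = 2
q′′′(0) = -7
q^(4)(0) = 32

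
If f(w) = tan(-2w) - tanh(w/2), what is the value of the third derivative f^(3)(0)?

-63/4

Add the two expansions coefficient-wise.
The coefficient of w^3 in the expansion is -21/8, so f′′′(0) = 3! * (-21/8) = -63/4.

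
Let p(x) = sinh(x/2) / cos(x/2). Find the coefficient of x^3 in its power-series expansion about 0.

1/12

Divide the numerator series by the denominator series (power-series long division).
p(0) = 0
p′(0) = 1/2
p′′(0) = 0
p′′′(0) = 1/2
So c_3 = p′′′(0)/3! = 1/12.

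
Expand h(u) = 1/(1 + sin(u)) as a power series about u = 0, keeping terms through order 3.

-5*u^3/6 + u^2 - u + 1

Substitute the inner expansion into the outer series and collect powers.
h(0) = 1
h′(0) = -1
h′′(0) = 2
h′′′(0) = -5
The Taylor polynomial is Σ h^(k)(0)/k! · u^k.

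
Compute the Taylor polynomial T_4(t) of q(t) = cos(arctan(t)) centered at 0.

Let u equal the inner series; expand the outer function in u and truncate.
q(0) = 1
q′(0) = 0
q′′(0) = -1
q′′′(0) = 0
q^(4)(0) = 9
Dividing each by k! gives the coefficients c_0, ..., c_4.

3*t^4/8 - t^2/2 + 1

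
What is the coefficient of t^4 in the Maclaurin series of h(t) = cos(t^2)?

-1/2

h(0) = 1
h′(0) = 0
h′′(0) = 0
h′′′(0) = 0
h^(4)(0) = -12
Then c_k = h^(k)(0)/k! gives each Taylor coefficient.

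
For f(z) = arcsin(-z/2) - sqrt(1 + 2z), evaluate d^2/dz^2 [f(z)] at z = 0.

1

Expand each term separately and add.
The coefficient of z^2 in the expansion is 1/2, so f′′(0) = 2! * (1/2) = 1.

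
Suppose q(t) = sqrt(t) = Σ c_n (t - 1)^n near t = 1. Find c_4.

-5/128

q(1) = 1
q′(1) = 1/2
q′′(1) = -1/4
q′′′(1) = 3/8
q^(4)(1) = -15/16
So c_4 = q^(4)(1)/4! = -5/128.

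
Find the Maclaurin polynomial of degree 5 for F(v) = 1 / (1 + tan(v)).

-32*v^5/15 + 5*v^4/3 - 4*v^3/3 + v^2 - v + 1

Use the geometric series for the reciprocal, then substitute.
F(0) = 1
F′(0) = -1
F′′(0) = 2
F′′′(0) = -8
F^(4)(0) = 40
F^(5)(0) = -256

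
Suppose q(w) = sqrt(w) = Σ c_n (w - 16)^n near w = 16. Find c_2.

-1/512

Apply the Taylor formula c_k = f^(k)(a)/k!.
[(w - 16)^0] = 4;  [(w - 16)^1] = 1/8;  [(w - 16)^2] = -1/512.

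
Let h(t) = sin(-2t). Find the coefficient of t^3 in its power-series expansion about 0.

4/3

Apply the Taylor formula c_k = f^(k)(a)/k!.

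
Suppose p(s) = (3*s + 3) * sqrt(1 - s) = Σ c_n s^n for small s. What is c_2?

-15/8

Distribute the polynomial across the series and collect like powers.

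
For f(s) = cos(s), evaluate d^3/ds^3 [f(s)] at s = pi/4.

From the series, [(s - pi/4)^3] f = sqrt(2)/12; multiply by 3! = 6 to get sqrt(2)/2.

sqrt(2)/2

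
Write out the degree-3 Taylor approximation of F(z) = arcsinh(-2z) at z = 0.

4*z^3/3 - 2*z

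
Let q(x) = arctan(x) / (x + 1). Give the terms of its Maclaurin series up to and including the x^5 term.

Use 1/(1 - r) = Σ r^k on the denominator, then take the Cauchy product.
q(0) = 0
q′(0) = 1
q′′(0) = -2
q′′′(0) = 4
q^(4)(0) = -16
q^(5)(0) = 104

13*x^5/15 - 2*x^4/3 + 2*x^3/3 - x^2 + x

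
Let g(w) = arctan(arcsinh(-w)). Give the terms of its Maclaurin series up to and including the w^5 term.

Plug the Maclaurin series of the inner function into that of the outer and collect terms.
g(0) = 0
g′(0) = -1
g′′(0) = 0
g′′′(0) = 3
g^(4)(0) = 0
g^(5)(0) = -53
Dividing each by k! gives the coefficients c_0, ..., c_5.

-53*w^5/120 + w^3/2 - w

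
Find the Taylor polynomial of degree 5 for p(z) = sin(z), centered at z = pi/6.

sqrt(3)*(z - pi/6)^5/240 + (z - pi/6)^4/48 - sqrt(3)*(z - pi/6)^3/12 - (z - pi/6)^2/4 + sqrt(3)*(z - pi/6)/2 + 1/2

[(z - pi/6)^0] = 1/2;  [(z - pi/6)^1] = sqrt(3)/2;  [(z - pi/6)^2] = -1/4;  [(z - pi/6)^3] = -sqrt(3)/12;  [(z - pi/6)^4] = 1/48;  [(z - pi/6)^5] = sqrt(3)/240.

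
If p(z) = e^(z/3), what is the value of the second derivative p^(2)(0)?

1/9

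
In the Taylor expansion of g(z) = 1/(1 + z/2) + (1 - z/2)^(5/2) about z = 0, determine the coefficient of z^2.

23/32

Combine the two series term by term.
g(0) = 2
g′(0) = -7/4
g′′(0) = 23/16
So c_2 = g′′(0)/2! = 23/32.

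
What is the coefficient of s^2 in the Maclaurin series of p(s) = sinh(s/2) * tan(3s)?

3/2

Multiply the two series term by term and collect like powers.
p(0) = 0
p′(0) = 0
p′′(0) = 3
So c_2 = p′′(0)/2! = 3/2.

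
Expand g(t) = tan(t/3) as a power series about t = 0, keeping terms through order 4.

t^3/81 + t/3

Use the known series and substitute for the argument.
g(0) = 0
g′(0) = 1/3
g′′(0) = 0
g′′′(0) = 2/27
g^(4)(0) = 0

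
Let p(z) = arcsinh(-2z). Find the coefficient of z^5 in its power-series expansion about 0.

-12/5

p(0) = 0
p′(0) = -2
p′′(0) = 0
p′′′(0) = 8
p^(4)(0) = 0
p^(5)(0) = -288
So c_5 = p^(5)(0)/5! = -12/5.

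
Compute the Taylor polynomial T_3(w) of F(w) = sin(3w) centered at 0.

-9*w^3/2 + 3*w

Use the known series and substitute for the argument.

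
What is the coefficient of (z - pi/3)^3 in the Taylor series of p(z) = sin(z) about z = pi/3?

Differentiate repeatedly and evaluate at the center.
So c_3 = p′′′(pi/3)/3! = -1/12.

-1/12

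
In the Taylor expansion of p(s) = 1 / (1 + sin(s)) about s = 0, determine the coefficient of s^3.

Expand as Σ (-1)^k u^k with u equal to the inner function's series.
p(0) = 1
p′(0) = -1
p′′(0) = 2
p′′′(0) = -5
So c_3 = p′′′(0)/3! = -5/6.

-5/6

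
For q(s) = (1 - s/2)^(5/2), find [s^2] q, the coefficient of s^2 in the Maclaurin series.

15/32

q(0) = 1
q′(0) = -5/4
q′′(0) = 15/16
So c_2 = q′′(0)/2! = 15/32.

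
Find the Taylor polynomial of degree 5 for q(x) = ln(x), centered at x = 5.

(x - 5)^5/15625 - (x - 5)^4/2500 + (x - 5)^3/375 - (x - 5)^2/50 + (x - 5)/5 + ln(5)

[(x - 5)^0] = ln(5);  [(x - 5)^1] = 1/5;  [(x - 5)^2] = -1/50;  [(x - 5)^3] = 1/375;  [(x - 5)^4] = -1/2500;  [(x - 5)^5] = 1/15625.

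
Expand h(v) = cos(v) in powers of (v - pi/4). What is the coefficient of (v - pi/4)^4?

[(v - pi/4)^0] = sqrt(2)/2;  [(v - pi/4)^1] = -sqrt(2)/2;  [(v - pi/4)^2] = -sqrt(2)/4;  [(v - pi/4)^3] = sqrt(2)/12;  [(v - pi/4)^4] = sqrt(2)/48.

sqrt(2)/48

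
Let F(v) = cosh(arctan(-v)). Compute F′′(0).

1

Let u equal the inner series; expand the outer function in u and truncate.
The coefficient of v^2 in the expansion is 1/2, so F′′(0) = 2! * (1/2) = 1.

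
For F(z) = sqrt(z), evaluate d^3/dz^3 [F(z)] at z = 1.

The coefficient of (z - 1)^3 in the expansion is 1/16, so F′′′(1) = 3! * (1/16) = 3/8.

3/8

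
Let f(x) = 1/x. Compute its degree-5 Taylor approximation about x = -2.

f(-2) = -1/2
f′(-2) = -1/4
f′′(-2) = -1/4
f′′′(-2) = -3/8
f^(4)(-2) = -3/4
f^(5)(-2) = -15/8

-(x + 2)^5/64 - (x + 2)^4/32 - (x + 2)^3/16 - (x + 2)^2/8 - (x + 2)/4 - 1/2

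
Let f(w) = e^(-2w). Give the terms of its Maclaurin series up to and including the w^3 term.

[w^0] = 1;  [w^1] = -2;  [w^2] = 2;  [w^3] = -4/3.

-4*w^3/3 + 2*w^2 - 2*w + 1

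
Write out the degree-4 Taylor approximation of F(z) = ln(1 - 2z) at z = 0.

F(0) = 0
F′(0) = -2
F′′(0) = -4
F′′′(0) = -16
F^(4)(0) = -96

-4*z^4 - 8*z^3/3 - 2*z^2 - 2*z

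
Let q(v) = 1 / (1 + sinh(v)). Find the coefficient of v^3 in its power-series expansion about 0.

-7/6

Write 1/(1+u) = 1 - u + u^2 - u^3 + ... and substitute the series for u.
q(0) = 1
q′(0) = -1
q′′(0) = 2
q′′′(0) = -7
So c_3 = q′′′(0)/3! = -7/6.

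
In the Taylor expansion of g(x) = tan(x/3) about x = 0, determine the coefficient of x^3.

1/81

g(0) = 0
g′(0) = 1/3
g′′(0) = 0
g′′′(0) = 2/27
So c_3 = g′′′(0)/3! = 1/81.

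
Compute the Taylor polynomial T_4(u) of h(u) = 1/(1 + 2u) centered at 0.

16*u^4 - 8*u^3 + 4*u^2 - 2*u + 1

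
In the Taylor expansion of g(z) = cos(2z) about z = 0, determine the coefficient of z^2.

-2

Compute the successive derivatives at the expansion point and divide by k!.
g(0) = 1
g′(0) = 0
g′′(0) = -4
The Taylor polynomial is Σ g^(k)(0)/k! · z^k.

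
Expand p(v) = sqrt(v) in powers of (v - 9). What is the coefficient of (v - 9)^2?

p(9) = 3
p′(9) = 1/6
p′′(9) = -1/108

-1/216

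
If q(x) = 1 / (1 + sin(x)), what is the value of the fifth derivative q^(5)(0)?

-61

Expand as Σ (-1)^k u^k with u equal to the inner function's series.
From the series, [x^5] q = -61/120; multiply by 5! = 120 to get -61.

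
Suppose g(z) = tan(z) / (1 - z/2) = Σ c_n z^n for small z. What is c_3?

7/12

Expand each factor separately, then convolve coefficients.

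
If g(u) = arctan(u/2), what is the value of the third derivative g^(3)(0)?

From the series, [u^3] g = -1/24; multiply by 3! = 6 to get -1/4.

-1/4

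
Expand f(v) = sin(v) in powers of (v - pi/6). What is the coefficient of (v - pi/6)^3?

c_3 = f′′′(pi/6)/3! = -sqrt(3)/12.

-sqrt(3)/12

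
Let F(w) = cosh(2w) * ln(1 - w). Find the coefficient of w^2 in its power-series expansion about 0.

Take the Cauchy product of the two expansions.
[w^0] = 0;  [w^1] = -1;  [w^2] = -1/2.

-1/2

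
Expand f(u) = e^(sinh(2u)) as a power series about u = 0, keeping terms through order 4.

10*u^4/3 + 8*u^3/3 + 2*u^2 + 2*u + 1

Let u equal the inner series; expand the outer function in u and truncate.
f(0) = 1
f′(0) = 2
f′′(0) = 4
f′′′(0) = 16
f^(4)(0) = 80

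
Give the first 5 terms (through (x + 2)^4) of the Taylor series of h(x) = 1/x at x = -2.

-(x + 2)^4/32 - (x + 2)^3/16 - (x + 2)^2/8 - (x + 2)/4 - 1/2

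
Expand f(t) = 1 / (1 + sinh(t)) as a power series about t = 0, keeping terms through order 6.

77*t^6/45 - 181*t^5/120 + 4*t^4/3 - 7*t^3/6 + t^2 - t + 1

Expand as Σ (-1)^k u^k with u equal to the inner function's series.
[t^0] = 1;  [t^1] = -1;  [t^2] = 1;  [t^3] = -7/6;  [t^4] = 4/3;  [t^5] = -181/120;  [t^6] = 77/45.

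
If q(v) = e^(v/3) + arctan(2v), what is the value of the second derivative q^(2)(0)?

1/9

Expand each term separately and add.
From the series, [v^2] q = 1/18; multiply by 2! = 2 to get 1/9.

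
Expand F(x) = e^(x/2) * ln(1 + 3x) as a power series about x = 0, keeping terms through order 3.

Take the Cauchy product of the two expansions.
F(0) = 0
F′(0) = 3
F′′(0) = -6
F′′′(0) = 171/4
Dividing each by k! gives the coefficients c_0, ..., c_3.

57*x^3/8 - 3*x^2 + 3*x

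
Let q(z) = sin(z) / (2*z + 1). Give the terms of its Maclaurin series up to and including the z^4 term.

Multiply the numerator's expansion by the denominator's geometric series.
[z^0] = 0;  [z^1] = 1;  [z^2] = -2;  [z^3] = 23/6;  [z^4] = -23/3.

-23*z^4/3 + 23*z^3/6 - 2*z^2 + z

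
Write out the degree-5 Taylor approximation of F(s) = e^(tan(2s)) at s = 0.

148*s^5/15 + 6*s^4 + 4*s^3 + 2*s^2 + 2*s + 1

Plug the Maclaurin series of the inner function into that of the outer and collect terms.
F(0) = 1
F′(0) = 2
F′′(0) = 4
F′′′(0) = 24
F^(4)(0) = 144
F^(5)(0) = 1184
Then c_k = F^(k)(0)/k! gives each Taylor coefficient.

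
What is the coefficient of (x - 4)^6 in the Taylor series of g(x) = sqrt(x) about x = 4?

-21/2097152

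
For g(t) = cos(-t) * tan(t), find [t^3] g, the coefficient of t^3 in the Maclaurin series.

Expand each factor separately, then convolve coefficients.
[t^0] = 0;  [t^1] = 1;  [t^2] = 0;  [t^3] = -1/6.

-1/6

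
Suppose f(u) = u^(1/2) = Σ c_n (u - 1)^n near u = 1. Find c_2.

f(1) = 1
f′(1) = 1/2
f′′(1) = -1/4

-1/8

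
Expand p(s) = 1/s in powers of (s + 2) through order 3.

-(s + 2)^3/16 - (s + 2)^2/8 - (s + 2)/4 - 1/2

p(-2) = -1/2
p′(-2) = -1/4
p′′(-2) = -1/4
p′′′(-2) = -3/8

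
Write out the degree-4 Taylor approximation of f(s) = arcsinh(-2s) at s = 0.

[s^0] = 0;  [s^1] = -2;  [s^2] = 0;  [s^3] = 4/3;  [s^4] = 0.

4*s^3/3 - 2*s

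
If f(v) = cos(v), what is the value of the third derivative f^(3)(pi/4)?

sqrt(2)/2

The coefficient of (v - pi/4)^3 in the expansion is sqrt(2)/12, so f′′′(pi/4) = 3! * (sqrt(2)/12) = sqrt(2)/2.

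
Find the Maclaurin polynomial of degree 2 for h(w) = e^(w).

w^2/2 + w + 1

h(0) = 1
h′(0) = 1
h′′(0) = 1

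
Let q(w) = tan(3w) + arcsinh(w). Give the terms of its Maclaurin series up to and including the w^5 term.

1299*w^5/40 + 53*w^3/6 + 4*w

Combine the two series term by term.
q(0) = 0
q′(0) = 4
q′′(0) = 0
q′′′(0) = 53
q^(4)(0) = 0
q^(5)(0) = 3897
The Taylor polynomial is Σ q^(k)(0)/k! · w^k.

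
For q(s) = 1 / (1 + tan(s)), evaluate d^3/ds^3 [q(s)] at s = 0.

Use the geometric series for the reciprocal, then substitute.
The coefficient of s^3 in the expansion is -4/3, so q′′′(0) = 3! * (-4/3) = -8.

-8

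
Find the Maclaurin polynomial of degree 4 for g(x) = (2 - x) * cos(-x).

x^4/12 + x^3/2 - x^2 - x + 2

Multiply each power in the prefactor through the base expansion.
g(0) = 2
g′(0) = -1
g′′(0) = -2
g′′′(0) = 3
g^(4)(0) = 2
Then c_k = g^(k)(0)/k! gives each Taylor coefficient.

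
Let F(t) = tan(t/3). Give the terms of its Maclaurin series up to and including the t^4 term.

t^3/81 + t/3

Differentiate repeatedly and evaluate at the center.
[t^0] = 0;  [t^1] = 1/3;  [t^2] = 0;  [t^3] = 1/81;  [t^4] = 0.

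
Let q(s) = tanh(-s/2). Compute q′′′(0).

The coefficient of s^3 in the expansion is 1/24, so q′′′(0) = 3! * (1/24) = 1/4.

1/4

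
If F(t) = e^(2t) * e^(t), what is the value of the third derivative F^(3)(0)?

Multiply the two series term by term and collect like powers.
From the series, [t^3] F = 9/2; multiply by 3! = 6 to get 27.

27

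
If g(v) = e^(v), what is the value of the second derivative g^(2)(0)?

The coefficient of v^2 in the expansion is 1/2, so g′′(0) = 2! * (1/2) = 1.

1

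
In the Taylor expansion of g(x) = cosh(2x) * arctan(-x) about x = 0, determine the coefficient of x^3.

-5/3

Write out both Maclaurin series and multiply, keeping only the needed powers.
g(0) = 0
g′(0) = -1
g′′(0) = 0
g′′′(0) = -10
The Taylor polynomial is Σ g^(k)(0)/k! · x^k.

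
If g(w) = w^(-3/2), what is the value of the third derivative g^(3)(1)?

From the series, [(w - 1)^3] g = -35/16; multiply by 3! = 6 to get -105/8.

-105/8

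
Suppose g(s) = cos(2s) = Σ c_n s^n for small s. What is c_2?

Use the known series and substitute for the argument.

-2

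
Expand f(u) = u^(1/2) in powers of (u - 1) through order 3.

[(u - 1)^0] = 1;  [(u - 1)^1] = 1/2;  [(u - 1)^2] = -1/8;  [(u - 1)^3] = 1/16.

(u - 1)^3/16 - (u - 1)^2/8 + (u - 1)/2 + 1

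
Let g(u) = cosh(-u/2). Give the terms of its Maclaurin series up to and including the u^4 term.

g(0) = 1
g′(0) = 0
g′′(0) = 1/4
g′′′(0) = 0
g^(4)(0) = 1/16
The Taylor polynomial is Σ g^(k)(0)/k! · u^k.

u^4/384 + u^2/8 + 1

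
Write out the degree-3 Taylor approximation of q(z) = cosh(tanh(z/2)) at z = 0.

Let u equal the inner series; expand the outer function in u and truncate.
q(0) = 1
q′(0) = 0
q′′(0) = 1/4
q′′′(0) = 0
Then c_k = q^(k)(0)/k! gives each Taylor coefficient.

z^2/8 + 1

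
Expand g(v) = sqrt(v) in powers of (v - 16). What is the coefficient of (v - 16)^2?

-1/512

g(16) = 4
g′(16) = 1/8
g′′(16) = -1/256
Dividing each by k! gives the coefficients c_0, ..., c_2.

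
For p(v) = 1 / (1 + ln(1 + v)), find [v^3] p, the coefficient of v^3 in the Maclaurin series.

Write 1/(1+u) = 1 - u + u^2 - u^3 + ... and substitute the series for u.

-7/3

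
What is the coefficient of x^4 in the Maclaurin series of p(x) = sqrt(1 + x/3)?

[x^0] = 1;  [x^1] = 1/6;  [x^2] = -1/72;  [x^3] = 1/432;  [x^4] = -5/10368.

-5/10368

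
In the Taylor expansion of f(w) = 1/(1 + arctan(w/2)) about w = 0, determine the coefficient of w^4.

Plug the Maclaurin series of the inner function into that of the outer and collect terms.
[w^0] = 1;  [w^1] = -1/2;  [w^2] = 1/4;  [w^3] = -1/12;  [w^4] = 1/48.
So c_4 = f^(4)(0)/4! = 1/48.

1/48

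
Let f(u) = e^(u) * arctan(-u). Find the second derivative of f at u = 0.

Take the Cauchy product of the two expansions.
From the series, [u^2] f = -1; multiply by 2! = 2 to get -2.

-2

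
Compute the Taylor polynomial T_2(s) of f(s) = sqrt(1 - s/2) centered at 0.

f(0) = 1
f′(0) = -1/4
f′′(0) = -1/16
Dividing each by k! gives the coefficients c_0, ..., c_2.

-s^2/32 - s/4 + 1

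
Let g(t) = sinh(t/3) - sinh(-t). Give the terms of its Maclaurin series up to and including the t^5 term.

Add the two expansions coefficient-wise.
g(0) = 0
g′(0) = 4/3
g′′(0) = 0
g′′′(0) = 28/27
g^(4)(0) = 0
g^(5)(0) = 244/243

61*t^5/7290 + 14*t^3/81 + 4*t/3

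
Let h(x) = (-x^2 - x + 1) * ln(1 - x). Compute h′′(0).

Shift and add copies of the series according to the polynomial's terms.
From the series, [x^2] h = 1/2; multiply by 2! = 2 to get 1.

1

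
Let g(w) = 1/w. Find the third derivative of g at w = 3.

-2/27

Use the known series and substitute for the argument.
From the series, [(w - 3)^3] g = -1/81; multiply by 3! = 6 to get -2/27.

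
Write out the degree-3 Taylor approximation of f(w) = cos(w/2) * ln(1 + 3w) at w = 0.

69*w^3/8 - 9*w^2/2 + 3*w

Take the Cauchy product of the two expansions.
[w^0] = 0;  [w^1] = 3;  [w^2] = -9/2;  [w^3] = 69/8.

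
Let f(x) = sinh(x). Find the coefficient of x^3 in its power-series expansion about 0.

f(0) = 0
f′(0) = 1
f′′(0) = 0
f′′′(0) = 1
So c_3 = f′′′(0)/3! = 1/6.

1/6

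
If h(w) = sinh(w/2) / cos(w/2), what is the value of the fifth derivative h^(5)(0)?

Divide the numerator series by the denominator series (power-series long division).
From the series, [w^5] h = 3/320; multiply by 5! = 120 to get 9/8.

9/8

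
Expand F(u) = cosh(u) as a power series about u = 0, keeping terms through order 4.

F(0) = 1
F′(0) = 0
F′′(0) = 1
F′′′(0) = 0
F^(4)(0) = 1

u^4/24 + u^2/2 + 1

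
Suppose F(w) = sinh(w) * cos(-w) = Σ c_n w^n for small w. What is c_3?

-1/3

Expand each factor separately, then convolve coefficients.
F(0) = 0
F′(0) = 1
F′′(0) = 0
F′′′(0) = -2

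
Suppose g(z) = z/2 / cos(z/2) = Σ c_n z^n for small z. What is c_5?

5/768

Write the quotient as an unknown series and match coefficients against numerator = denominator · series.
g(0) = 0
g′(0) = 1/2
g′′(0) = 0
g′′′(0) = 3/8
g^(4)(0) = 0
g^(5)(0) = 25/32
Then c_k = g^(k)(0)/k! gives each Taylor coefficient.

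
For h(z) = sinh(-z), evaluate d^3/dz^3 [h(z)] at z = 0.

The coefficient of z^3 in the expansion is -1/6, so h′′′(0) = 3! * (-1/6) = -1.

-1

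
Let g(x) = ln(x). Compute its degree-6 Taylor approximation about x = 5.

g(5) = ln(5)
g′(5) = 1/5
g′′(5) = -1/25
g′′′(5) = 2/125
g^(4)(5) = -6/625
g^(5)(5) = 24/3125
g^(6)(5) = -24/3125

-(x - 5)^6/93750 + (x - 5)^5/15625 - (x - 5)^4/2500 + (x - 5)^3/375 - (x - 5)^2/50 + (x - 5)/5 + ln(5)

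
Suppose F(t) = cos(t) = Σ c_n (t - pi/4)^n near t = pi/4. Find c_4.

[(t - pi/4)^0] = sqrt(2)/2;  [(t - pi/4)^1] = -sqrt(2)/2;  [(t - pi/4)^2] = -sqrt(2)/4;  [(t - pi/4)^3] = sqrt(2)/12;  [(t - pi/4)^4] = sqrt(2)/48.

sqrt(2)/48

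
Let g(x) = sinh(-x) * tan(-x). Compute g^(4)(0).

Write out both Maclaurin series and multiply, keeping only the needed powers.
From the series, [x^4] g = 1/2; multiply by 4! = 24 to get 12.

12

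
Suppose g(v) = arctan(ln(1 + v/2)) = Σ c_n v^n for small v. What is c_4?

Let u equal the inner series; expand the outer function in u and truncate.
g(0) = 0
g′(0) = 1/2
g′′(0) = -1/4
g′′′(0) = 0
g^(4)(0) = 3/8
The Taylor polynomial is Σ g^(k)(0)/k! · v^k.

1/64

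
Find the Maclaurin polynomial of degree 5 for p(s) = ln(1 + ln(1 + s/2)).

Let u equal the inner series; expand the outer function in u and truncate.
p(0) = 0
p′(0) = 1/2
p′′(0) = -1/2
p′′′(0) = 7/8
p^(4)(0) = -35/16
p^(5)(0) = 57/8

19*s^5/320 - 35*s^4/384 + 7*s^3/48 - s^2/4 + s/2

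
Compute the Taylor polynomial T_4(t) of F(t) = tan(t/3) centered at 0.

t^3/81 + t/3

Differentiate repeatedly and evaluate at the center.
[t^0] = 0;  [t^1] = 1/3;  [t^2] = 0;  [t^3] = 1/81;  [t^4] = 0.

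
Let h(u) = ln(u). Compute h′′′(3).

2/27

The coefficient of (u - 3)^3 in the expansion is 1/81, so h′′′(3) = 3! * (1/81) = 2/27.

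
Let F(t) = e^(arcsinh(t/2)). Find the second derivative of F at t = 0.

Let u equal the inner series; expand the outer function in u and truncate.
The coefficient of t^2 in the expansion is 1/8, so F′′(0) = 2! * (1/8) = 1/4.

1/4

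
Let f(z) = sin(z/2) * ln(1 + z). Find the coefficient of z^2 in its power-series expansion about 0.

Write out both Maclaurin series and multiply, keeping only the needed powers.
[z^0] = 0;  [z^1] = 0;  [z^2] = 1/2.

1/2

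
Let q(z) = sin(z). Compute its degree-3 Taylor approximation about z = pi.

q(pi) = 0
q′(pi) = -1
q′′(pi) = 0
q′′′(pi) = 1

(z - pi)^3/6 - (z - pi)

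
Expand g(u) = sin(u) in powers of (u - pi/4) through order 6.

-sqrt(2)*(u - pi/4)^6/1440 + sqrt(2)*(u - pi/4)^5/240 + sqrt(2)*(u - pi/4)^4/48 - sqrt(2)*(u - pi/4)^3/12 - sqrt(2)*(u - pi/4)^2/4 + sqrt(2)*(u - pi/4)/2 + sqrt(2)/2

g(pi/4) = sqrt(2)/2
g′(pi/4) = sqrt(2)/2
g′′(pi/4) = -sqrt(2)/2
g′′′(pi/4) = -sqrt(2)/2
g^(4)(pi/4) = sqrt(2)/2
g^(5)(pi/4) = sqrt(2)/2
g^(6)(pi/4) = -sqrt(2)/2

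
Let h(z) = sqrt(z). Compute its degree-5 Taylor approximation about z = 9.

7*(z - 9)^5/5038848 - 5*(z - 9)^4/279936 + (z - 9)^3/3888 - (z - 9)^2/216 + (z - 9)/6 + 3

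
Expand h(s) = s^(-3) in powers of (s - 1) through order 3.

Use the known series and substitute for the argument.
h(1) = 1
h′(1) = -3
h′′(1) = 12
h′′′(1) = -60
Dividing each by k! gives the coefficients c_0, ..., c_3.

-10*(s - 1)^3 + 6*(s - 1)^2 - 3*(s - 1) + 1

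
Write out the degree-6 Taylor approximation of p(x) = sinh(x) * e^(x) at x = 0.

2*x^6/45 + 2*x^5/15 + x^4/3 + 2*x^3/3 + x^2 + x

Expand each factor separately, then convolve coefficients.
p(0) = 0
p′(0) = 1
p′′(0) = 2
p′′′(0) = 4
p^(4)(0) = 8
p^(5)(0) = 16
p^(6)(0) = 32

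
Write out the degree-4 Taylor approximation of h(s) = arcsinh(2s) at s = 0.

-4*s^3/3 + 2*s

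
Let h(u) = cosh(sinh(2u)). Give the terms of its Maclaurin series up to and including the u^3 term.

Let u equal the inner series; expand the outer function in u and truncate.
[u^0] = 1;  [u^1] = 0;  [u^2] = 2;  [u^3] = 0.

2*u^2 + 1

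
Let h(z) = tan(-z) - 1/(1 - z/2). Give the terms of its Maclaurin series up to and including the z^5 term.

Add the two expansions coefficient-wise.
h(0) = -1
h′(0) = -3/2
h′′(0) = -1/2
h′′′(0) = -11/4
h^(4)(0) = -3/2
h^(5)(0) = -79/4

-79*z^5/480 - z^4/16 - 11*z^3/24 - z^2/4 - 3*z/2 - 1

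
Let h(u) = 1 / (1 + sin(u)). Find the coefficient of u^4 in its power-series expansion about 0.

2/3

Use the geometric series for the reciprocal, then substitute.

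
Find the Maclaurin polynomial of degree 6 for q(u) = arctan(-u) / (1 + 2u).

Write out both Maclaurin series and multiply, keeping only the needed powers.

446*u^6/15 - 223*u^5/15 + 22*u^4/3 - 11*u^3/3 + 2*u^2 - u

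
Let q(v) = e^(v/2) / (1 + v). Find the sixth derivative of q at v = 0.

Write out both Maclaurin series and multiply, keeping only the needed powers.
The coefficient of v^6 in the expansion is 27949/46080, so q^(6)(0) = 6! * (27949/46080) = 27949/64.

27949/64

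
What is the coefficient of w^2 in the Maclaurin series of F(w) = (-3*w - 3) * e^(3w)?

-45/2

Multiply each power in the prefactor through the base expansion.
So c_2 = F′′(0)/2! = -45/2.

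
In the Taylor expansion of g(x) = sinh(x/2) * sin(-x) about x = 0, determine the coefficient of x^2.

-1/2

Take the Cauchy product of the two expansions.
[x^0] = 0;  [x^1] = 0;  [x^2] = -1/2.
So c_2 = g′′(0)/2! = -1/2.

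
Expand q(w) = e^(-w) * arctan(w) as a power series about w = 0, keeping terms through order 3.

Take the Cauchy product of the two expansions.
q(0) = 0
q′(0) = 1
q′′(0) = -2
q′′′(0) = 1
Dividing each by k! gives the coefficients c_0, ..., c_3.

w^3/6 - w^2 + w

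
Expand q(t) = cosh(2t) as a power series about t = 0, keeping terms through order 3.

2*t^2 + 1

q(0) = 1
q′(0) = 0
q′′(0) = 4
q′′′(0) = 0
The Taylor polynomial is Σ q^(k)(0)/k! · t^k.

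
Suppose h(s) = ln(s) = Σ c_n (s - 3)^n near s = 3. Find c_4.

-1/324

h(3) = ln(3)
h′(3) = 1/3
h′′(3) = -1/9
h′′′(3) = 2/27
h^(4)(3) = -2/27
So c_4 = h^(4)(3)/4! = -1/324.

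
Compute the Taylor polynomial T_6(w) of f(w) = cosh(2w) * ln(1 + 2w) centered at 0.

-20*w^6 + 196*w^5/15 - 8*w^4 + 20*w^3/3 - 2*w^2 + 2*w

Write out both Maclaurin series and multiply, keeping only the needed powers.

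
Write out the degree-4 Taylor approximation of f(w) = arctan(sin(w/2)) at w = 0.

-w^3/16 + w/2

Substitute the inner expansion into the outer series and collect powers.
f(0) = 0
f′(0) = 1/2
f′′(0) = 0
f′′′(0) = -3/8
f^(4)(0) = 0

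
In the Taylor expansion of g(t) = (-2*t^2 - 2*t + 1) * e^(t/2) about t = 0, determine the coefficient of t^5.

Multiply each power in the prefactor through the base expansion.
g(0) = 1
g′(0) = -3/2
g′′(0) = -23/4
g′′′(0) = -59/8
g^(4)(0) = -111/16
g^(5)(0) = -179/32
So c_5 = g^(5)(0)/5! = -179/3840.

-179/3840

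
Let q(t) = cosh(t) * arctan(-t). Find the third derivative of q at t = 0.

Multiply the two series term by term and collect like powers.
The coefficient of t^3 in the expansion is -1/6, so q′′′(0) = 3! * (-1/6) = -1.

-1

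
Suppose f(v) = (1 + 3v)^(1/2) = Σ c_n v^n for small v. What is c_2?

-9/8

Compute the successive derivatives at the expansion point and divide by k!.
f(0) = 1
f′(0) = 3/2
f′′(0) = -9/4
So c_2 = f′′(0)/2! = -9/8.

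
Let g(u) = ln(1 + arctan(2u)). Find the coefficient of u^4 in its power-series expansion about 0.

4/3

Let u equal the inner series; expand the outer function in u and truncate.
[u^0] = 0;  [u^1] = 2;  [u^2] = -2;  [u^3] = 0;  [u^4] = 4/3.
So c_4 = g^(4)(0)/4! = 4/3.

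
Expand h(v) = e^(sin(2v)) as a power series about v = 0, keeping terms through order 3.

Let u equal the inner series; expand the outer function in u and truncate.

2*v^2 + 2*v + 1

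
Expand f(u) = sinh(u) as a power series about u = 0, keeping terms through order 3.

u^3/6 + u

f(0) = 0
f′(0) = 1
f′′(0) = 0
f′′′(0) = 1
The Taylor polynomial is Σ f^(k)(0)/k! · u^k.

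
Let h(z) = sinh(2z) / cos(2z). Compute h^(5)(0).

1152

Invert the denominator's series and multiply.
From the series, [z^5] h = 48/5; multiply by 5! = 120 to get 1152.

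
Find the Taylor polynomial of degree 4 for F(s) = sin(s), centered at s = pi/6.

(s - pi/6)^4/48 - sqrt(3)*(s - pi/6)^3/12 - (s - pi/6)^2/4 + sqrt(3)*(s - pi/6)/2 + 1/2

Differentiate repeatedly and evaluate at the center.
F(pi/6) = 1/2
F′(pi/6) = sqrt(3)/2
F′′(pi/6) = -1/2
F′′′(pi/6) = -sqrt(3)/2
F^(4)(pi/6) = 1/2
Then c_k = F^(k)(pi/6)/k! gives each Taylor coefficient.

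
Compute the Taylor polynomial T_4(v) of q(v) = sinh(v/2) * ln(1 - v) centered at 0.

-3*v^4/16 - v^3/4 - v^2/2

Write out both Maclaurin series and multiply, keeping only the needed powers.
q(0) = 0
q′(0) = 0
q′′(0) = -1
q′′′(0) = -3/2
q^(4)(0) = -9/2
Then c_k = q^(k)(0)/k! gives each Taylor coefficient.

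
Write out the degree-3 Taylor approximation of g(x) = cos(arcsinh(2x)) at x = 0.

1 - 2*x^2

Plug the Maclaurin series of the inner function into that of the outer and collect terms.
g(0) = 1
g′(0) = 0
g′′(0) = -4
g′′′(0) = 0
Then c_k = g^(k)(0)/k! gives each Taylor coefficient.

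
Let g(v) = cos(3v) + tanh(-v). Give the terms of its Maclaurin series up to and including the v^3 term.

v^3/3 - 9*v^2/2 - v + 1

Expand each term separately and add.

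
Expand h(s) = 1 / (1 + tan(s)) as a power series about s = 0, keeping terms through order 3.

Expand as Σ (-1)^k u^k with u equal to the inner function's series.
h(0) = 1
h′(0) = -1
h′′(0) = 2
h′′′(0) = -8
Then c_k = h^(k)(0)/k! gives each Taylor coefficient.

-4*s^3/3 + s^2 - s + 1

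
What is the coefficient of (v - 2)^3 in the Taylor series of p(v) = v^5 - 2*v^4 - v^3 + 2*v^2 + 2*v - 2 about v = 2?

[(v - 2)^0] = 2;  [(v - 2)^1] = 14;  [(v - 2)^2] = 28;  [(v - 2)^3] = 23.
So c_3 = p′′′(2)/3! = 23.

23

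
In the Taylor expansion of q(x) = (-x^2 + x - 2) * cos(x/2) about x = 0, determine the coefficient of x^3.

-1/8

Multiply each power in the prefactor through the base expansion.
So c_3 = q′′′(0)/3! = -1/8.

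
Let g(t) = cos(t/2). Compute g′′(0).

-1/4

From the series, [t^2] g = -1/8; multiply by 2! = 2 to get -1/4.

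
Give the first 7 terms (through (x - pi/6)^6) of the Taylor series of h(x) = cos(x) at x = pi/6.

-sqrt(3)*(x - pi/6)^6/1440 - (x - pi/6)^5/240 + sqrt(3)*(x - pi/6)^4/48 + (x - pi/6)^3/12 - sqrt(3)*(x - pi/6)^2/4 - (x - pi/6)/2 + sqrt(3)/2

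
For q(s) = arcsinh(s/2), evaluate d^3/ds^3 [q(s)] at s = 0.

The coefficient of s^3 in the expansion is -1/48, so q′′′(0) = 3! * (-1/48) = -1/8.

-1/8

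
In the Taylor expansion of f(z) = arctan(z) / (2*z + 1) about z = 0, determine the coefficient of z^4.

Expand 1/(denominator) as a geometric series and multiply by the numerator's series.
f(0) = 0
f′(0) = 1
f′′(0) = -4
f′′′(0) = 22
f^(4)(0) = -176
So c_4 = f^(4)(0)/4! = -22/3.

-22/3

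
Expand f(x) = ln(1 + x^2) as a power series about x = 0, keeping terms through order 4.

f(0) = 0
f′(0) = 0
f′′(0) = 2
f′′′(0) = 0
f^(4)(0) = -12

-x^4/2 + x^2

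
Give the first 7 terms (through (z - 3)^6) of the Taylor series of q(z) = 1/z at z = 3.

q(3) = 1/3
q′(3) = -1/9
q′′(3) = 2/27
q′′′(3) = -2/27
q^(4)(3) = 8/81
q^(5)(3) = -40/243
q^(6)(3) = 80/243
The Taylor polynomial is Σ q^(k)(3)/k! · (z - 3)^k.

(z - 3)^6/2187 - (z - 3)^5/729 + (z - 3)^4/243 - (z - 3)^3/81 + (z - 3)^2/27 - (z - 3)/9 + 1/3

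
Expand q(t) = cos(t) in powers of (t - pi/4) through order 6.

-sqrt(2)*(t - pi/4)^6/1440 - sqrt(2)*(t - pi/4)^5/240 + sqrt(2)*(t - pi/4)^4/48 + sqrt(2)*(t - pi/4)^3/12 - sqrt(2)*(t - pi/4)^2/4 - sqrt(2)*(t - pi/4)/2 + sqrt(2)/2

[(t - pi/4)^0] = sqrt(2)/2;  [(t - pi/4)^1] = -sqrt(2)/2;  [(t - pi/4)^2] = -sqrt(2)/4;  [(t - pi/4)^3] = sqrt(2)/12;  [(t - pi/4)^4] = sqrt(2)/48;  [(t - pi/4)^5] = -sqrt(2)/240;  [(t - pi/4)^6] = -sqrt(2)/1440.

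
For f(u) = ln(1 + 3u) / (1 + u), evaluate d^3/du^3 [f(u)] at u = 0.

99

Write out both Maclaurin series and multiply, keeping only the needed powers.
From the series, [u^3] f = 33/2; multiply by 3! = 6 to get 99.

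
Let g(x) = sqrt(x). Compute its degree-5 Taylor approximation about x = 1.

7*(x - 1)^5/256 - 5*(x - 1)^4/128 + (x - 1)^3/16 - (x - 1)^2/8 + (x - 1)/2 + 1

Apply the Taylor formula c_k = f^(k)(a)/k!.
g(1) = 1
g′(1) = 1/2
g′′(1) = -1/4
g′′′(1) = 3/8
g^(4)(1) = -15/16
g^(5)(1) = 105/32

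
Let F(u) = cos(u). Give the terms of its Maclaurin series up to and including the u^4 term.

u^4/24 - u^2/2 + 1

F(0) = 1
F′(0) = 0
F′′(0) = -1
F′′′(0) = 0
F^(4)(0) = 1
The Taylor polynomial is Σ F^(k)(0)/k! · u^k.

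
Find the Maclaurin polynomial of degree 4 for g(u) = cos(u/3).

u^4/1944 - u^2/18 + 1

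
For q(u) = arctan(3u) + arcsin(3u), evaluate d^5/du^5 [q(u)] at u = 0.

8019

Add the two expansions coefficient-wise.
The coefficient of u^5 in the expansion is 2673/40, so q^(5)(0) = 5! * (2673/40) = 8019.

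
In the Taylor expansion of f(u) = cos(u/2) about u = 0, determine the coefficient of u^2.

-1/8

Use the known series and substitute for the argument.
f(0) = 1
f′(0) = 0
f′′(0) = -1/4
So c_2 = f′′(0)/2! = -1/8.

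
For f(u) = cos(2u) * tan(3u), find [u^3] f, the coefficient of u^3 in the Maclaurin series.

3

Expand each factor separately, then convolve coefficients.
f(0) = 0
f′(0) = 3
f′′(0) = 0
f′′′(0) = 18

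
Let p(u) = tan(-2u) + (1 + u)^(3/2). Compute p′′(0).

3/4

Expand each term separately and add.
The coefficient of u^2 in the expansion is 3/8, so p′′(0) = 2! * (3/8) = 3/4.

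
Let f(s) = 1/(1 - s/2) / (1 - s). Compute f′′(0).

Expand each factor separately, then convolve coefficients.
From the series, [s^2] f = 7/4; multiply by 2! = 2 to get 7/2.

7/2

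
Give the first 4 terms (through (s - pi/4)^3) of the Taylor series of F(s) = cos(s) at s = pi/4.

sqrt(2)*(s - pi/4)^3/12 - sqrt(2)*(s - pi/4)^2/4 - sqrt(2)*(s - pi/4)/2 + sqrt(2)/2

Compute the successive derivatives at the expansion point and divide by k!.
F(pi/4) = sqrt(2)/2
F′(pi/4) = -sqrt(2)/2
F′′(pi/4) = -sqrt(2)/2
F′′′(pi/4) = sqrt(2)/2
Dividing each by k! gives the coefficients c_0, ..., c_3.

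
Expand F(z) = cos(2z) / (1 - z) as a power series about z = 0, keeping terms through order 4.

Expand each factor separately, then convolve coefficients.
[z^0] = 1;  [z^1] = 1;  [z^2] = -1;  [z^3] = -1;  [z^4] = -1/3.

-z^4/3 - z^3 - z^2 + z + 1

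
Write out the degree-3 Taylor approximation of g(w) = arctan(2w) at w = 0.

-8*w^3/3 + 2*w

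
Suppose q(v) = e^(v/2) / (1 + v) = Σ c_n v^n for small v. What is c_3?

-29/48

Write out both Maclaurin series and multiply, keeping only the needed powers.
q(0) = 1
q′(0) = -1/2
q′′(0) = 5/4
q′′′(0) = -29/8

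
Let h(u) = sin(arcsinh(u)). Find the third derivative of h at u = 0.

-2

Let u equal the inner series; expand the outer function in u and truncate.
The coefficient of u^3 in the expansion is -1/3, so h′′′(0) = 3! * (-1/3) = -2.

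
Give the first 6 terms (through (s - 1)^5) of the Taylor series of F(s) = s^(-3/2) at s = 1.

-693*(s - 1)^5/256 + 315*(s - 1)^4/128 - 35*(s - 1)^3/16 + 15*(s - 1)^2/8 - 3*(s - 1)/2 + 1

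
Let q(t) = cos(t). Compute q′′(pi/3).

-1/2

The coefficient of (t - pi/3)^2 in the expansion is -1/4, so q′′(pi/3) = 2! * (-1/4) = -1/2.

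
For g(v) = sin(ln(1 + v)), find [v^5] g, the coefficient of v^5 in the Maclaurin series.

-1/12

Substitute the inner expansion into the outer series and collect powers.
[v^0] = 0;  [v^1] = 1;  [v^2] = -1/2;  [v^3] = 1/6;  [v^4] = 0;  [v^5] = -1/12.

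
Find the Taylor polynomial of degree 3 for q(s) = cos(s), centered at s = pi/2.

(s - pi/2)^3/6 - (s - pi/2)

q(pi/2) = 0
q′(pi/2) = -1
q′′(pi/2) = 0
q′′′(pi/2) = 1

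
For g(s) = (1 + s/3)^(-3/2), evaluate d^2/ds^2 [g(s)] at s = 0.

Apply the Taylor formula c_k = f^(k)(a)/k!.
The coefficient of s^2 in the expansion is 5/24, so g′′(0) = 2! * (5/24) = 5/12.

5/12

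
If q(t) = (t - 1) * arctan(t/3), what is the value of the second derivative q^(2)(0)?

Multiply each power in the prefactor through the base expansion.
The coefficient of t^2 in the expansion is 1/3, so q′′(0) = 2! * (1/3) = 2/3.

2/3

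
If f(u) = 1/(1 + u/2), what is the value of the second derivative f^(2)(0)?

Differentiate repeatedly and evaluate at the center.
The coefficient of u^2 in the expansion is 1/4, so f′′(0) = 2! * (1/4) = 1/2.

1/2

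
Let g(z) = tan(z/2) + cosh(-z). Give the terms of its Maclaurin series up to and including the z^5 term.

Expand each term separately and add.
[z^0] = 1;  [z^1] = 1/2;  [z^2] = 1/2;  [z^3] = 1/24;  [z^4] = 1/24;  [z^5] = 1/240.

z^5/240 + z^4/24 + z^3/24 + z^2/2 + z/2 + 1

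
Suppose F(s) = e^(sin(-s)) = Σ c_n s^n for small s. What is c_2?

1/2

Plug the Maclaurin series of the inner function into that of the outer and collect terms.
[s^0] = 1;  [s^1] = -1;  [s^2] = 1/2.
So c_2 = F′′(0)/2! = 1/2.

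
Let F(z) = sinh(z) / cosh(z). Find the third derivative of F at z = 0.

-2

Divide the numerator series by the denominator series (power-series long division).
The coefficient of z^3 in the expansion is -1/3, so F′′′(0) = 3! * (-1/3) = -2.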